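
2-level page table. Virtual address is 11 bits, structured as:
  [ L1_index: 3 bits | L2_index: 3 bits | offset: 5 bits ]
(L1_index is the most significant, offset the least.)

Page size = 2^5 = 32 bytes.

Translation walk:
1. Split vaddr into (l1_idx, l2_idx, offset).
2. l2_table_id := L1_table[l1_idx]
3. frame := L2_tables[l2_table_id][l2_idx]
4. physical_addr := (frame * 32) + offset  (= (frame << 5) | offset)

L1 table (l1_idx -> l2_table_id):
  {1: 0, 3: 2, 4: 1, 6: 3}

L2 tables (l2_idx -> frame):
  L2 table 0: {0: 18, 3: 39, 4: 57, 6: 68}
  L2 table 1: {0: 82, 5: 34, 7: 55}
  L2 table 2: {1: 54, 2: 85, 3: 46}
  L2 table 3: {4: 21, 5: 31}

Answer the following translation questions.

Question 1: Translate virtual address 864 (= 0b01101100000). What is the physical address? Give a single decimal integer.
vaddr = 864 = 0b01101100000
Split: l1_idx=3, l2_idx=3, offset=0
L1[3] = 2
L2[2][3] = 46
paddr = 46 * 32 + 0 = 1472

Answer: 1472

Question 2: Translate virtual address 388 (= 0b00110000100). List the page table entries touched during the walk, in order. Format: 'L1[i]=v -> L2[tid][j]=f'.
vaddr = 388 = 0b00110000100
Split: l1_idx=1, l2_idx=4, offset=4

Answer: L1[1]=0 -> L2[0][4]=57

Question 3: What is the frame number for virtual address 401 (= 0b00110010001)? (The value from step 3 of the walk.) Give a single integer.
vaddr = 401: l1_idx=1, l2_idx=4
L1[1] = 0; L2[0][4] = 57

Answer: 57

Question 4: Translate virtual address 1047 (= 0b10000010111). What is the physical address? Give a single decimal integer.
Answer: 2647

Derivation:
vaddr = 1047 = 0b10000010111
Split: l1_idx=4, l2_idx=0, offset=23
L1[4] = 1
L2[1][0] = 82
paddr = 82 * 32 + 23 = 2647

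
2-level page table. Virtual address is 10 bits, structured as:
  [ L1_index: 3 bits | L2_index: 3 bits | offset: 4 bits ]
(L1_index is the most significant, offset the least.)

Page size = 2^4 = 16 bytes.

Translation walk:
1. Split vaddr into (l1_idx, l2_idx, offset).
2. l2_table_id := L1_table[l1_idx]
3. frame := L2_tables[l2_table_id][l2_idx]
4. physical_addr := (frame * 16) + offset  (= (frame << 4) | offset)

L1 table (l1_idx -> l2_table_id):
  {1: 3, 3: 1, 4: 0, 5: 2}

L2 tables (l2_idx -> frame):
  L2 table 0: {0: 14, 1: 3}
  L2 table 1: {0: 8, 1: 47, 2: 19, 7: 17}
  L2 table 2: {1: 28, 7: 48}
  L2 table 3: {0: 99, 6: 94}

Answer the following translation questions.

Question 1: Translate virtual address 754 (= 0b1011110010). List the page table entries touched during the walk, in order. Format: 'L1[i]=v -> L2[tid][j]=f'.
vaddr = 754 = 0b1011110010
Split: l1_idx=5, l2_idx=7, offset=2

Answer: L1[5]=2 -> L2[2][7]=48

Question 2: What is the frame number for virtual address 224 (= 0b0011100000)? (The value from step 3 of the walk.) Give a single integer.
vaddr = 224: l1_idx=1, l2_idx=6
L1[1] = 3; L2[3][6] = 94

Answer: 94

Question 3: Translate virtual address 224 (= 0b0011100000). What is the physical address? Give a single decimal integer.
Answer: 1504

Derivation:
vaddr = 224 = 0b0011100000
Split: l1_idx=1, l2_idx=6, offset=0
L1[1] = 3
L2[3][6] = 94
paddr = 94 * 16 + 0 = 1504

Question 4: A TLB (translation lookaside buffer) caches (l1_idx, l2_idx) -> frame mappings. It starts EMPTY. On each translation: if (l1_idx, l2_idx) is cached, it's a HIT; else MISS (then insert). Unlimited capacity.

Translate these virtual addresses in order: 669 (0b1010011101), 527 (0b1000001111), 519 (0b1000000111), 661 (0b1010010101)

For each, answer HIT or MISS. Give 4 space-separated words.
Answer: MISS MISS HIT HIT

Derivation:
vaddr=669: (5,1) not in TLB -> MISS, insert
vaddr=527: (4,0) not in TLB -> MISS, insert
vaddr=519: (4,0) in TLB -> HIT
vaddr=661: (5,1) in TLB -> HIT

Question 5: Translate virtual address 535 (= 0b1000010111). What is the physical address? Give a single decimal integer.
Answer: 55

Derivation:
vaddr = 535 = 0b1000010111
Split: l1_idx=4, l2_idx=1, offset=7
L1[4] = 0
L2[0][1] = 3
paddr = 3 * 16 + 7 = 55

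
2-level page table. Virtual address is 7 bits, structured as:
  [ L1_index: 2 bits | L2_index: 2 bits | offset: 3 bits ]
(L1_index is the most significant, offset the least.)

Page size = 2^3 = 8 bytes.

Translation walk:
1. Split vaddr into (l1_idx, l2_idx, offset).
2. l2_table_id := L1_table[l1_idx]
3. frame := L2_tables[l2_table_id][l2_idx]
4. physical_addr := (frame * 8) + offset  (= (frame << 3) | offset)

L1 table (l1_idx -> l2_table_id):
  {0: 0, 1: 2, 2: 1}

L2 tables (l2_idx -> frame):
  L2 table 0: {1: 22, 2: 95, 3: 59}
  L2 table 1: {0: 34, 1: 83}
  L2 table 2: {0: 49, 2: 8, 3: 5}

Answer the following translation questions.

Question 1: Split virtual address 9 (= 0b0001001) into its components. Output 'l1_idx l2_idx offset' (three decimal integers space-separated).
Answer: 0 1 1

Derivation:
vaddr = 9 = 0b0001001
  top 2 bits -> l1_idx = 0
  next 2 bits -> l2_idx = 1
  bottom 3 bits -> offset = 1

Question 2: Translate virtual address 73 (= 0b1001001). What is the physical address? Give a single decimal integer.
vaddr = 73 = 0b1001001
Split: l1_idx=2, l2_idx=1, offset=1
L1[2] = 1
L2[1][1] = 83
paddr = 83 * 8 + 1 = 665

Answer: 665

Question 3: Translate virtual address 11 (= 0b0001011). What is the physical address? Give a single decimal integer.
Answer: 179

Derivation:
vaddr = 11 = 0b0001011
Split: l1_idx=0, l2_idx=1, offset=3
L1[0] = 0
L2[0][1] = 22
paddr = 22 * 8 + 3 = 179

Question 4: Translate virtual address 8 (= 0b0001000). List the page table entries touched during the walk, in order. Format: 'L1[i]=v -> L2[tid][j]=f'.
vaddr = 8 = 0b0001000
Split: l1_idx=0, l2_idx=1, offset=0

Answer: L1[0]=0 -> L2[0][1]=22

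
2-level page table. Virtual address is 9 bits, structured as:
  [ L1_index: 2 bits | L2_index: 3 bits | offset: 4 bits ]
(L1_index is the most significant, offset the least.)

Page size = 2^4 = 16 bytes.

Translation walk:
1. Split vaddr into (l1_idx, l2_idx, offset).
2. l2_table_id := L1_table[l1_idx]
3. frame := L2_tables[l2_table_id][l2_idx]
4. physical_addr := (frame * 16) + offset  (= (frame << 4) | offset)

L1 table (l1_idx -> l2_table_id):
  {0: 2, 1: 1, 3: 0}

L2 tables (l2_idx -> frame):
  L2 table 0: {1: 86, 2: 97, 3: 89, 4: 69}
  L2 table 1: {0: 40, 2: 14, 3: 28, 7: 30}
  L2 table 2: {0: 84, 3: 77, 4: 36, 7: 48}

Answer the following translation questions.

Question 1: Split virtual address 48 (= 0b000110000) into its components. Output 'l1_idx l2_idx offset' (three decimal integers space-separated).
Answer: 0 3 0

Derivation:
vaddr = 48 = 0b000110000
  top 2 bits -> l1_idx = 0
  next 3 bits -> l2_idx = 3
  bottom 4 bits -> offset = 0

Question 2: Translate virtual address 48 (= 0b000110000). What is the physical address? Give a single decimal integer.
vaddr = 48 = 0b000110000
Split: l1_idx=0, l2_idx=3, offset=0
L1[0] = 2
L2[2][3] = 77
paddr = 77 * 16 + 0 = 1232

Answer: 1232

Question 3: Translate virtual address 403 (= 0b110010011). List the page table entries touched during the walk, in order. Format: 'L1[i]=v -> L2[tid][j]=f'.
Answer: L1[3]=0 -> L2[0][1]=86

Derivation:
vaddr = 403 = 0b110010011
Split: l1_idx=3, l2_idx=1, offset=3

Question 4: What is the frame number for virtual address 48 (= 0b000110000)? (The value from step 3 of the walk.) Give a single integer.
vaddr = 48: l1_idx=0, l2_idx=3
L1[0] = 2; L2[2][3] = 77

Answer: 77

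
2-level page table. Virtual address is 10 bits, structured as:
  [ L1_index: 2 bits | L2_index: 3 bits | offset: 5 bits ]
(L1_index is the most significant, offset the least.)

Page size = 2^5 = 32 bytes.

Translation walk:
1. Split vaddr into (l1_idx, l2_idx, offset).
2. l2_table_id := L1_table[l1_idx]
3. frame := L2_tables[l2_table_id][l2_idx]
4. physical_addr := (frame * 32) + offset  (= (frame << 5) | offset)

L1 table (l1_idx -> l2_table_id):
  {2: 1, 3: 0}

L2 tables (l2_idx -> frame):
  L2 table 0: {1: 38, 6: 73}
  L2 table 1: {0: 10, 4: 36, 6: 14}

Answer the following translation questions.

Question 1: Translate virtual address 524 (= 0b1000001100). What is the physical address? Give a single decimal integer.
vaddr = 524 = 0b1000001100
Split: l1_idx=2, l2_idx=0, offset=12
L1[2] = 1
L2[1][0] = 10
paddr = 10 * 32 + 12 = 332

Answer: 332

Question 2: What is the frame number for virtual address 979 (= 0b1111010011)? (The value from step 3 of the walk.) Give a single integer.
vaddr = 979: l1_idx=3, l2_idx=6
L1[3] = 0; L2[0][6] = 73

Answer: 73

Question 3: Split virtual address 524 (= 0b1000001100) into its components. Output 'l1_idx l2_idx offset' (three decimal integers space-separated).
vaddr = 524 = 0b1000001100
  top 2 bits -> l1_idx = 2
  next 3 bits -> l2_idx = 0
  bottom 5 bits -> offset = 12

Answer: 2 0 12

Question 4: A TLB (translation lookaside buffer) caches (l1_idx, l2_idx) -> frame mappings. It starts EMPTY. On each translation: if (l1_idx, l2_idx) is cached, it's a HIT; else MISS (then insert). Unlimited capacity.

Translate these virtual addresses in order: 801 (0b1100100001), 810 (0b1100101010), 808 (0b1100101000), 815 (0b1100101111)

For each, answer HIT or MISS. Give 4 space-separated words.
vaddr=801: (3,1) not in TLB -> MISS, insert
vaddr=810: (3,1) in TLB -> HIT
vaddr=808: (3,1) in TLB -> HIT
vaddr=815: (3,1) in TLB -> HIT

Answer: MISS HIT HIT HIT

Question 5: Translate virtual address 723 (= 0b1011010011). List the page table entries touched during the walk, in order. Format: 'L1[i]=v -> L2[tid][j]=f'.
vaddr = 723 = 0b1011010011
Split: l1_idx=2, l2_idx=6, offset=19

Answer: L1[2]=1 -> L2[1][6]=14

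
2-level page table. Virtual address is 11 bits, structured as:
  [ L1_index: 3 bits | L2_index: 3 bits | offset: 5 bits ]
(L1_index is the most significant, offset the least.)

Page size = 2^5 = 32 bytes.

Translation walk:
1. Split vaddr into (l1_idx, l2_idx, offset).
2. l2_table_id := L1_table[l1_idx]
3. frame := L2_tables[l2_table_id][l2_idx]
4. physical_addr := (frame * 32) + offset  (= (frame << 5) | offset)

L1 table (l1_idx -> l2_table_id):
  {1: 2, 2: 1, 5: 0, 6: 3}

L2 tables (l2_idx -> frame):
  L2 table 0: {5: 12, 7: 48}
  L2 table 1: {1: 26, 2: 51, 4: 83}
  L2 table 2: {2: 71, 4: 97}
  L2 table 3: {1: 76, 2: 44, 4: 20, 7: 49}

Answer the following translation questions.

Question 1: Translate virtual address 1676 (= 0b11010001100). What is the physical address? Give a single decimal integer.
Answer: 652

Derivation:
vaddr = 1676 = 0b11010001100
Split: l1_idx=6, l2_idx=4, offset=12
L1[6] = 3
L2[3][4] = 20
paddr = 20 * 32 + 12 = 652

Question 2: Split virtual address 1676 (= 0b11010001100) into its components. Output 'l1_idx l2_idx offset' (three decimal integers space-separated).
Answer: 6 4 12

Derivation:
vaddr = 1676 = 0b11010001100
  top 3 bits -> l1_idx = 6
  next 3 bits -> l2_idx = 4
  bottom 5 bits -> offset = 12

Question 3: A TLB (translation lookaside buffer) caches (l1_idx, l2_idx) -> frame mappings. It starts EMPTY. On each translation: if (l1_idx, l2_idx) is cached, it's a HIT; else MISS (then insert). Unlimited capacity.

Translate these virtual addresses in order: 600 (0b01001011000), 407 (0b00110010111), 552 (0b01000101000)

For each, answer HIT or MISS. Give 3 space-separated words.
vaddr=600: (2,2) not in TLB -> MISS, insert
vaddr=407: (1,4) not in TLB -> MISS, insert
vaddr=552: (2,1) not in TLB -> MISS, insert

Answer: MISS MISS MISS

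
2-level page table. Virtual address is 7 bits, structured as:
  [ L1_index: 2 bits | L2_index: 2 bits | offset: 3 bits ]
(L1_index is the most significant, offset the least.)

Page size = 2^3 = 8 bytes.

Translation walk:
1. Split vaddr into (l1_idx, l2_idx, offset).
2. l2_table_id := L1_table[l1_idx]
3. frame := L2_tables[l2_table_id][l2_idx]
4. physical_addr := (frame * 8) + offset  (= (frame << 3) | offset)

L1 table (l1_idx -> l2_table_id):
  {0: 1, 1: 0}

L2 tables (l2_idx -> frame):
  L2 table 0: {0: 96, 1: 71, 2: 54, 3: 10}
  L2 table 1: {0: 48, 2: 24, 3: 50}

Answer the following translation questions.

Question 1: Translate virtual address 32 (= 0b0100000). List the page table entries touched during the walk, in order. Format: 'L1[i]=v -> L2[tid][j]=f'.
vaddr = 32 = 0b0100000
Split: l1_idx=1, l2_idx=0, offset=0

Answer: L1[1]=0 -> L2[0][0]=96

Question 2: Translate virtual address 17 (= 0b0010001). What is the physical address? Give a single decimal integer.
Answer: 193

Derivation:
vaddr = 17 = 0b0010001
Split: l1_idx=0, l2_idx=2, offset=1
L1[0] = 1
L2[1][2] = 24
paddr = 24 * 8 + 1 = 193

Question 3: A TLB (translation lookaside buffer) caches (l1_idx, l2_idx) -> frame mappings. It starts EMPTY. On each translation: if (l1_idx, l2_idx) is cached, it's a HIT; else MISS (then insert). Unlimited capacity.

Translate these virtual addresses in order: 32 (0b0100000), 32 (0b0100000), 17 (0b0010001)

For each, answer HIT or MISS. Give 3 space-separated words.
vaddr=32: (1,0) not in TLB -> MISS, insert
vaddr=32: (1,0) in TLB -> HIT
vaddr=17: (0,2) not in TLB -> MISS, insert

Answer: MISS HIT MISS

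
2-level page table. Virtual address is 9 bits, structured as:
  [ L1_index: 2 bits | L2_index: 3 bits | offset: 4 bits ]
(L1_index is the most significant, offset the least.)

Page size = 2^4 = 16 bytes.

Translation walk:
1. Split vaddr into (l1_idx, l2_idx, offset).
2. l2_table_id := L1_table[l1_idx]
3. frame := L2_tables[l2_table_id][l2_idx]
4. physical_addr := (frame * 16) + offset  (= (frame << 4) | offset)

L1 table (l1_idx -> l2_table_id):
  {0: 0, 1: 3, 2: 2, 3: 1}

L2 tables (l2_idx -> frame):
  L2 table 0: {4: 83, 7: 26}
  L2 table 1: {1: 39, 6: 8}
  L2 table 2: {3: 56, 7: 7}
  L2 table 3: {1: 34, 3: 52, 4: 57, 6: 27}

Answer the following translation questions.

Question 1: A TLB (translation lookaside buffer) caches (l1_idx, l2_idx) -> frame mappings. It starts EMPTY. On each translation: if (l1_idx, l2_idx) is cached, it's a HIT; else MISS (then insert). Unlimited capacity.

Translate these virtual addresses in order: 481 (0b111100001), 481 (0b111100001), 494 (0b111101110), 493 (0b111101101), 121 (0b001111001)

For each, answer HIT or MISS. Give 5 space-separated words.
vaddr=481: (3,6) not in TLB -> MISS, insert
vaddr=481: (3,6) in TLB -> HIT
vaddr=494: (3,6) in TLB -> HIT
vaddr=493: (3,6) in TLB -> HIT
vaddr=121: (0,7) not in TLB -> MISS, insert

Answer: MISS HIT HIT HIT MISS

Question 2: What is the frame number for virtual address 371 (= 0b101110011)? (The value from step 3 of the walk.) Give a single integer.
vaddr = 371: l1_idx=2, l2_idx=7
L1[2] = 2; L2[2][7] = 7

Answer: 7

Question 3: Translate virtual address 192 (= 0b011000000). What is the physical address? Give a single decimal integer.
Answer: 912

Derivation:
vaddr = 192 = 0b011000000
Split: l1_idx=1, l2_idx=4, offset=0
L1[1] = 3
L2[3][4] = 57
paddr = 57 * 16 + 0 = 912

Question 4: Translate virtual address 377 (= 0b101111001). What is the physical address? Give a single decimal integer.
vaddr = 377 = 0b101111001
Split: l1_idx=2, l2_idx=7, offset=9
L1[2] = 2
L2[2][7] = 7
paddr = 7 * 16 + 9 = 121

Answer: 121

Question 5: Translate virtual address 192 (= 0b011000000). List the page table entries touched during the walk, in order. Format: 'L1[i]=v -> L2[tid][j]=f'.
vaddr = 192 = 0b011000000
Split: l1_idx=1, l2_idx=4, offset=0

Answer: L1[1]=3 -> L2[3][4]=57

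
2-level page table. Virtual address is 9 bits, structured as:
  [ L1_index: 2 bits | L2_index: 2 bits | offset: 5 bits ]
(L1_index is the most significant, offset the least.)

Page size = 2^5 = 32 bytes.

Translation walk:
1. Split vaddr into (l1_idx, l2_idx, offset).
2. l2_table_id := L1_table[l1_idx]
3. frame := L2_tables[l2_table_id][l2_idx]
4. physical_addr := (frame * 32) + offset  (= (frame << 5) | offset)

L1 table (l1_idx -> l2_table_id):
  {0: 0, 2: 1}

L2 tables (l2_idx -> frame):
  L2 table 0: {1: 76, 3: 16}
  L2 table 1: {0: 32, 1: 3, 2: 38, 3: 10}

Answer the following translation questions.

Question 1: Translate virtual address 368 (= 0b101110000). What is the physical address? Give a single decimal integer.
Answer: 336

Derivation:
vaddr = 368 = 0b101110000
Split: l1_idx=2, l2_idx=3, offset=16
L1[2] = 1
L2[1][3] = 10
paddr = 10 * 32 + 16 = 336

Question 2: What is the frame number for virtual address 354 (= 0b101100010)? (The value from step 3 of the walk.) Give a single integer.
vaddr = 354: l1_idx=2, l2_idx=3
L1[2] = 1; L2[1][3] = 10

Answer: 10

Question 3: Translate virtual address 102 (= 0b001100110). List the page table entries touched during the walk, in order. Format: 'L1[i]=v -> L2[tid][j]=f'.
vaddr = 102 = 0b001100110
Split: l1_idx=0, l2_idx=3, offset=6

Answer: L1[0]=0 -> L2[0][3]=16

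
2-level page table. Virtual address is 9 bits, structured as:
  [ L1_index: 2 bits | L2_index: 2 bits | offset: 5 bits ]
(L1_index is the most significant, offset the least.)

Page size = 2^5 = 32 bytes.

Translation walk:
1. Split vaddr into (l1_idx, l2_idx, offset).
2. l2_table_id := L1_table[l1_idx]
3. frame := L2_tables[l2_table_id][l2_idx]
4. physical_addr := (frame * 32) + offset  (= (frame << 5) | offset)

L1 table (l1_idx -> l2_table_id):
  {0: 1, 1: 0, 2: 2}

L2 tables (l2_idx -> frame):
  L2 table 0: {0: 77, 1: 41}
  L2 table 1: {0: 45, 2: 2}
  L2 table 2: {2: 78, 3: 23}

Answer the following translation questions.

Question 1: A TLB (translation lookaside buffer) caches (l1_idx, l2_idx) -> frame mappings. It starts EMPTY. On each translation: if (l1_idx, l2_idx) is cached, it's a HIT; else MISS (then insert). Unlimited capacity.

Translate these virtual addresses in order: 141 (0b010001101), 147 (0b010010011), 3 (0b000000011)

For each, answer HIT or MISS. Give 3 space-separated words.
vaddr=141: (1,0) not in TLB -> MISS, insert
vaddr=147: (1,0) in TLB -> HIT
vaddr=3: (0,0) not in TLB -> MISS, insert

Answer: MISS HIT MISS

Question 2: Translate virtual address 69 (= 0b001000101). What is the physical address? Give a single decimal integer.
vaddr = 69 = 0b001000101
Split: l1_idx=0, l2_idx=2, offset=5
L1[0] = 1
L2[1][2] = 2
paddr = 2 * 32 + 5 = 69

Answer: 69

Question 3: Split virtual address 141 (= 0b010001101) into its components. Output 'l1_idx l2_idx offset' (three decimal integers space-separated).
Answer: 1 0 13

Derivation:
vaddr = 141 = 0b010001101
  top 2 bits -> l1_idx = 1
  next 2 bits -> l2_idx = 0
  bottom 5 bits -> offset = 13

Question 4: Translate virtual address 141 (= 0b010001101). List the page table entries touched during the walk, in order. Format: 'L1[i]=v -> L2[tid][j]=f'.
vaddr = 141 = 0b010001101
Split: l1_idx=1, l2_idx=0, offset=13

Answer: L1[1]=0 -> L2[0][0]=77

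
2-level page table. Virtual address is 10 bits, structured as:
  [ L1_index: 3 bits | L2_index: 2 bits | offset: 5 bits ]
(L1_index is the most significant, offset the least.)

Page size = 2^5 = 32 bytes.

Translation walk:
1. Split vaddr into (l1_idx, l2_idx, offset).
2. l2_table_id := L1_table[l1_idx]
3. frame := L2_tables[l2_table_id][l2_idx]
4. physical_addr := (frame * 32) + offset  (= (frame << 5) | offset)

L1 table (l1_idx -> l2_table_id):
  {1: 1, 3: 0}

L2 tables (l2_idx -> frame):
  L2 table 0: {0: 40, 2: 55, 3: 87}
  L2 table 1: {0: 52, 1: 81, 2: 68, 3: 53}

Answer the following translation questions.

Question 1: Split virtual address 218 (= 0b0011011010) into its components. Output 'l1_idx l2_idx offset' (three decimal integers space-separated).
vaddr = 218 = 0b0011011010
  top 3 bits -> l1_idx = 1
  next 2 bits -> l2_idx = 2
  bottom 5 bits -> offset = 26

Answer: 1 2 26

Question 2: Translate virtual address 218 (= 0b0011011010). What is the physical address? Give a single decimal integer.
vaddr = 218 = 0b0011011010
Split: l1_idx=1, l2_idx=2, offset=26
L1[1] = 1
L2[1][2] = 68
paddr = 68 * 32 + 26 = 2202

Answer: 2202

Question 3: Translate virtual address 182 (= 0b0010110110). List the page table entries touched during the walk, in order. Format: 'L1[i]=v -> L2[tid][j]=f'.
Answer: L1[1]=1 -> L2[1][1]=81

Derivation:
vaddr = 182 = 0b0010110110
Split: l1_idx=1, l2_idx=1, offset=22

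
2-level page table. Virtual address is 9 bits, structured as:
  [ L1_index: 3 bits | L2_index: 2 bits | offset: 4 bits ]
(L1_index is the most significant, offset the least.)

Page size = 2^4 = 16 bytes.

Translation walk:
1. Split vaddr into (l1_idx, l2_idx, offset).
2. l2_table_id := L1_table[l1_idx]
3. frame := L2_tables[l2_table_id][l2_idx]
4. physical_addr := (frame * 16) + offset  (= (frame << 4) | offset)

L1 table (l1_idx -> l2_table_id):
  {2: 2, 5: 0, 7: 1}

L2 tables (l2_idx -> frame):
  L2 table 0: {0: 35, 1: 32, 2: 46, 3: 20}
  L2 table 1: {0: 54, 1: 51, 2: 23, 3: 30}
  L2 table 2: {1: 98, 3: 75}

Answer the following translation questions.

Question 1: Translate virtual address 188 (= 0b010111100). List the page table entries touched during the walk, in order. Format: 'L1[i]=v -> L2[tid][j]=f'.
Answer: L1[2]=2 -> L2[2][3]=75

Derivation:
vaddr = 188 = 0b010111100
Split: l1_idx=2, l2_idx=3, offset=12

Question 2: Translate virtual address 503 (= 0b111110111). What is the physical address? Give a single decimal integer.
Answer: 487

Derivation:
vaddr = 503 = 0b111110111
Split: l1_idx=7, l2_idx=3, offset=7
L1[7] = 1
L2[1][3] = 30
paddr = 30 * 16 + 7 = 487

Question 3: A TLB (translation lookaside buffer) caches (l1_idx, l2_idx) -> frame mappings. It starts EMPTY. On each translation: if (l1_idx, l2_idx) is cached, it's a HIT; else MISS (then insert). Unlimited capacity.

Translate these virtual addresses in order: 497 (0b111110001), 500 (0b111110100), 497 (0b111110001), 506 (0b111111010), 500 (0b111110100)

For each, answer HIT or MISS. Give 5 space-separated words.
vaddr=497: (7,3) not in TLB -> MISS, insert
vaddr=500: (7,3) in TLB -> HIT
vaddr=497: (7,3) in TLB -> HIT
vaddr=506: (7,3) in TLB -> HIT
vaddr=500: (7,3) in TLB -> HIT

Answer: MISS HIT HIT HIT HIT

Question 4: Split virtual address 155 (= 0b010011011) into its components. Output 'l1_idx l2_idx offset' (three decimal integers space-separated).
Answer: 2 1 11

Derivation:
vaddr = 155 = 0b010011011
  top 3 bits -> l1_idx = 2
  next 2 bits -> l2_idx = 1
  bottom 4 bits -> offset = 11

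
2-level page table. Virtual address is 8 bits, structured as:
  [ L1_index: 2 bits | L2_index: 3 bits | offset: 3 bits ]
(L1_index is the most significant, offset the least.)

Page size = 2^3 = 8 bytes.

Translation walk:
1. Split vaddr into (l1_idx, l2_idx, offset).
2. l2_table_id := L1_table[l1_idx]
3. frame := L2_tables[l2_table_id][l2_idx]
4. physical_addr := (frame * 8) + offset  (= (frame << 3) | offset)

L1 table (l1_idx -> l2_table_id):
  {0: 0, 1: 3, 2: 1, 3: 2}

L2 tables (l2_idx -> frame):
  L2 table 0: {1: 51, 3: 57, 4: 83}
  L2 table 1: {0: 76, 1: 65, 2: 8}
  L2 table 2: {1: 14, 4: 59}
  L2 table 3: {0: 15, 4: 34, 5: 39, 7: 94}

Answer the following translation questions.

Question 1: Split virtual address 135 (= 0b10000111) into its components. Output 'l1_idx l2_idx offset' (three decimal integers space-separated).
Answer: 2 0 7

Derivation:
vaddr = 135 = 0b10000111
  top 2 bits -> l1_idx = 2
  next 3 bits -> l2_idx = 0
  bottom 3 bits -> offset = 7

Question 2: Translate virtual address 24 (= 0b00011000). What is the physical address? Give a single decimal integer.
Answer: 456

Derivation:
vaddr = 24 = 0b00011000
Split: l1_idx=0, l2_idx=3, offset=0
L1[0] = 0
L2[0][3] = 57
paddr = 57 * 8 + 0 = 456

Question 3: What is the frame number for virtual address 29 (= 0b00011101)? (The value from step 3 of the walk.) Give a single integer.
vaddr = 29: l1_idx=0, l2_idx=3
L1[0] = 0; L2[0][3] = 57

Answer: 57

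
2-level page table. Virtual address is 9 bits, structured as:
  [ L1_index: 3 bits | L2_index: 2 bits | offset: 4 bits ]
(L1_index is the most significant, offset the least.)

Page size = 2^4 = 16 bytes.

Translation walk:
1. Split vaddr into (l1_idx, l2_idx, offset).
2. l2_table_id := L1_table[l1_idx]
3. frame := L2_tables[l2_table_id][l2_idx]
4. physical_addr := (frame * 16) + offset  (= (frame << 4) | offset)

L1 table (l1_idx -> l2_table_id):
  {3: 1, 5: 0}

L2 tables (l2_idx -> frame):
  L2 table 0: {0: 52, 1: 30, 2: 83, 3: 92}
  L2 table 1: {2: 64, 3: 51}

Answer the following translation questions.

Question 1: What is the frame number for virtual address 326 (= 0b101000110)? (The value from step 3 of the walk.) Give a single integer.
Answer: 52

Derivation:
vaddr = 326: l1_idx=5, l2_idx=0
L1[5] = 0; L2[0][0] = 52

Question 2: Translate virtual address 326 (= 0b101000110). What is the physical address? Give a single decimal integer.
Answer: 838

Derivation:
vaddr = 326 = 0b101000110
Split: l1_idx=5, l2_idx=0, offset=6
L1[5] = 0
L2[0][0] = 52
paddr = 52 * 16 + 6 = 838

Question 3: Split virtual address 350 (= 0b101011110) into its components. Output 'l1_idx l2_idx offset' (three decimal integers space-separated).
vaddr = 350 = 0b101011110
  top 3 bits -> l1_idx = 5
  next 2 bits -> l2_idx = 1
  bottom 4 bits -> offset = 14

Answer: 5 1 14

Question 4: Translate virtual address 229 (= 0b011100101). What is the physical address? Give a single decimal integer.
vaddr = 229 = 0b011100101
Split: l1_idx=3, l2_idx=2, offset=5
L1[3] = 1
L2[1][2] = 64
paddr = 64 * 16 + 5 = 1029

Answer: 1029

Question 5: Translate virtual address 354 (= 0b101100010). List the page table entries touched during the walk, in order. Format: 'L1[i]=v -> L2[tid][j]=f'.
vaddr = 354 = 0b101100010
Split: l1_idx=5, l2_idx=2, offset=2

Answer: L1[5]=0 -> L2[0][2]=83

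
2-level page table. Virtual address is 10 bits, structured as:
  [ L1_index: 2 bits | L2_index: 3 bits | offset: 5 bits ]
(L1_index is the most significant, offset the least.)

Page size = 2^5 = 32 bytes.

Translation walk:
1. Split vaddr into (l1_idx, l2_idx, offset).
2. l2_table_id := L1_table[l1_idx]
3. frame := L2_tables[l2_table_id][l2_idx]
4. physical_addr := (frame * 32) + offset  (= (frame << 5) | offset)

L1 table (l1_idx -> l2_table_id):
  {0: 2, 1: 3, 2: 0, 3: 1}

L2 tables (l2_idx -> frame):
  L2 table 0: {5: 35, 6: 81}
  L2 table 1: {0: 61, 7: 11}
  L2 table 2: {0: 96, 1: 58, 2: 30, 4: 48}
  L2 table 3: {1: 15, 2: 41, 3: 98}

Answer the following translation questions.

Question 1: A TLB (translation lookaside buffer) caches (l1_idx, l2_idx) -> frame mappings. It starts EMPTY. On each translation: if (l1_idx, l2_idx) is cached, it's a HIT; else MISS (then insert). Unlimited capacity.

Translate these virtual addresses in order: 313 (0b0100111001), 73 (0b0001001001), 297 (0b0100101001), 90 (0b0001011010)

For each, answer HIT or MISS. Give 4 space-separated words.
Answer: MISS MISS HIT HIT

Derivation:
vaddr=313: (1,1) not in TLB -> MISS, insert
vaddr=73: (0,2) not in TLB -> MISS, insert
vaddr=297: (1,1) in TLB -> HIT
vaddr=90: (0,2) in TLB -> HIT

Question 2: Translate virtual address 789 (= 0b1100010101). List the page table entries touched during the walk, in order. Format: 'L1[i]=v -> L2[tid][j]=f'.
vaddr = 789 = 0b1100010101
Split: l1_idx=3, l2_idx=0, offset=21

Answer: L1[3]=1 -> L2[1][0]=61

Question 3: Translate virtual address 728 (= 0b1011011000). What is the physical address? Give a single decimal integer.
vaddr = 728 = 0b1011011000
Split: l1_idx=2, l2_idx=6, offset=24
L1[2] = 0
L2[0][6] = 81
paddr = 81 * 32 + 24 = 2616

Answer: 2616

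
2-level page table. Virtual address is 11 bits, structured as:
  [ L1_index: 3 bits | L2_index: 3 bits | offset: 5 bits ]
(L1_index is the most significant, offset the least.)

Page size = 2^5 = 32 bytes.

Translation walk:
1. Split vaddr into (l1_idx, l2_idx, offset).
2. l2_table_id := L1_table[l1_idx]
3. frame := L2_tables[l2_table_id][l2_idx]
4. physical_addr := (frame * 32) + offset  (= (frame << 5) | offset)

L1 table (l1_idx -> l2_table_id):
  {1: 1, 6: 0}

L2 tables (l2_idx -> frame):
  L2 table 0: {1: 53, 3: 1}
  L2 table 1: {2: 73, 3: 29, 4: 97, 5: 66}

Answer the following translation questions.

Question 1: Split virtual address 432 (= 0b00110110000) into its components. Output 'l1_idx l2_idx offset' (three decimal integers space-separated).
Answer: 1 5 16

Derivation:
vaddr = 432 = 0b00110110000
  top 3 bits -> l1_idx = 1
  next 3 bits -> l2_idx = 5
  bottom 5 bits -> offset = 16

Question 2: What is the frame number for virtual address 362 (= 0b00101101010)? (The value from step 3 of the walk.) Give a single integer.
vaddr = 362: l1_idx=1, l2_idx=3
L1[1] = 1; L2[1][3] = 29

Answer: 29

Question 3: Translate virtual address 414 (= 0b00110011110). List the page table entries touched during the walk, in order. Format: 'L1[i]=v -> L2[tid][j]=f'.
Answer: L1[1]=1 -> L2[1][4]=97

Derivation:
vaddr = 414 = 0b00110011110
Split: l1_idx=1, l2_idx=4, offset=30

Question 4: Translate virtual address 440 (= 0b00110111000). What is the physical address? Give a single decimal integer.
Answer: 2136

Derivation:
vaddr = 440 = 0b00110111000
Split: l1_idx=1, l2_idx=5, offset=24
L1[1] = 1
L2[1][5] = 66
paddr = 66 * 32 + 24 = 2136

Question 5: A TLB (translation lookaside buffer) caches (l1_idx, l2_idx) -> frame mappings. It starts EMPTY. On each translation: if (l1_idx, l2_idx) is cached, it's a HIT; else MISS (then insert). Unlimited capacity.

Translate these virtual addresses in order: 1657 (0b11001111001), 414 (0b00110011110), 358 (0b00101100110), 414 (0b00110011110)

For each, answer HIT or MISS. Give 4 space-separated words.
vaddr=1657: (6,3) not in TLB -> MISS, insert
vaddr=414: (1,4) not in TLB -> MISS, insert
vaddr=358: (1,3) not in TLB -> MISS, insert
vaddr=414: (1,4) in TLB -> HIT

Answer: MISS MISS MISS HIT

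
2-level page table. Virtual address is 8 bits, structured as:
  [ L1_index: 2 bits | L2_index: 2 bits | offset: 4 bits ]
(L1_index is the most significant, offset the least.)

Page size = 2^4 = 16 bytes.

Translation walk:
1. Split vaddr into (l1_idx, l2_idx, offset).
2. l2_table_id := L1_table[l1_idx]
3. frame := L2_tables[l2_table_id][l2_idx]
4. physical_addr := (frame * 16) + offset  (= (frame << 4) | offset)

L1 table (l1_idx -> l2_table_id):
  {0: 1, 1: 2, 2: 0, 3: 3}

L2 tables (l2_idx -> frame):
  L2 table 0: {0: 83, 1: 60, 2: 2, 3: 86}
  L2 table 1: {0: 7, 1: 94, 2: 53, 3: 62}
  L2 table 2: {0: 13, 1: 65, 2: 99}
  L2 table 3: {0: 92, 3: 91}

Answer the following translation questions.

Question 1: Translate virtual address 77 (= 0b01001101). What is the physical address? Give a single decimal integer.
vaddr = 77 = 0b01001101
Split: l1_idx=1, l2_idx=0, offset=13
L1[1] = 2
L2[2][0] = 13
paddr = 13 * 16 + 13 = 221

Answer: 221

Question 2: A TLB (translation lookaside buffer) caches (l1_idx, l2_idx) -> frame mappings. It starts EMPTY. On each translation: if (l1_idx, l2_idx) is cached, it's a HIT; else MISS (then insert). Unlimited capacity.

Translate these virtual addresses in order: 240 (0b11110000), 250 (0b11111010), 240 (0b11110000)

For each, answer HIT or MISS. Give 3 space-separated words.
Answer: MISS HIT HIT

Derivation:
vaddr=240: (3,3) not in TLB -> MISS, insert
vaddr=250: (3,3) in TLB -> HIT
vaddr=240: (3,3) in TLB -> HIT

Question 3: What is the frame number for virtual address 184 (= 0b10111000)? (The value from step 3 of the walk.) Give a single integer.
Answer: 86

Derivation:
vaddr = 184: l1_idx=2, l2_idx=3
L1[2] = 0; L2[0][3] = 86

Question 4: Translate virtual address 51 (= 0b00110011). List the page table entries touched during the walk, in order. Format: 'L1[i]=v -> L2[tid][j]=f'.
Answer: L1[0]=1 -> L2[1][3]=62

Derivation:
vaddr = 51 = 0b00110011
Split: l1_idx=0, l2_idx=3, offset=3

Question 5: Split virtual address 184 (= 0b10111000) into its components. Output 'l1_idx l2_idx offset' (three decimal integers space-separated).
vaddr = 184 = 0b10111000
  top 2 bits -> l1_idx = 2
  next 2 bits -> l2_idx = 3
  bottom 4 bits -> offset = 8

Answer: 2 3 8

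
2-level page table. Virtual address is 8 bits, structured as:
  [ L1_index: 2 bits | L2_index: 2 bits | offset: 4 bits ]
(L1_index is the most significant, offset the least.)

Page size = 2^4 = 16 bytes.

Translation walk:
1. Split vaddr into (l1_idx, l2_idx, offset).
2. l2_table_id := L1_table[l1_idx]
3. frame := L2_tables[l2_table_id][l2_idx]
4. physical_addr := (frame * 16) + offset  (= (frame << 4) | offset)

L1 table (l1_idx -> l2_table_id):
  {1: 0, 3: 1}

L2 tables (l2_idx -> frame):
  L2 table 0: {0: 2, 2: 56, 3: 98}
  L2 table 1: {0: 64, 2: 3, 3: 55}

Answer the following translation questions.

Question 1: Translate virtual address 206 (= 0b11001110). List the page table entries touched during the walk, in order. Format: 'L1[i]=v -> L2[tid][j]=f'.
vaddr = 206 = 0b11001110
Split: l1_idx=3, l2_idx=0, offset=14

Answer: L1[3]=1 -> L2[1][0]=64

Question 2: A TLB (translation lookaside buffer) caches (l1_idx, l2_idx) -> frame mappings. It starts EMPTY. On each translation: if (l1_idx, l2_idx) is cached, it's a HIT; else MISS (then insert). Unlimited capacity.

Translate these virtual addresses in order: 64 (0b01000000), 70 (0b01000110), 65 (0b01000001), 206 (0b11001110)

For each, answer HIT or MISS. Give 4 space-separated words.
vaddr=64: (1,0) not in TLB -> MISS, insert
vaddr=70: (1,0) in TLB -> HIT
vaddr=65: (1,0) in TLB -> HIT
vaddr=206: (3,0) not in TLB -> MISS, insert

Answer: MISS HIT HIT MISS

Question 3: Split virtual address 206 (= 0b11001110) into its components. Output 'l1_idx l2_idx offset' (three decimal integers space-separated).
vaddr = 206 = 0b11001110
  top 2 bits -> l1_idx = 3
  next 2 bits -> l2_idx = 0
  bottom 4 bits -> offset = 14

Answer: 3 0 14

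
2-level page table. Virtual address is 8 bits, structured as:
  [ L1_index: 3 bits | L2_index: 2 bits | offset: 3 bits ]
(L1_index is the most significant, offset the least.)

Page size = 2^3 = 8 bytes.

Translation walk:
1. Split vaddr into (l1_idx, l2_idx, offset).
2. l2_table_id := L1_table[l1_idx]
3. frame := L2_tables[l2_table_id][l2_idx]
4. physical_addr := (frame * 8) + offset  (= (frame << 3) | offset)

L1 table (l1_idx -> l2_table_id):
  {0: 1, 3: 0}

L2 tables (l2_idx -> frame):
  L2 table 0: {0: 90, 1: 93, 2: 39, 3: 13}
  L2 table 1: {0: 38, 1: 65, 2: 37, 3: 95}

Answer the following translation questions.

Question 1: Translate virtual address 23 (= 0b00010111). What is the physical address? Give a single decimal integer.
vaddr = 23 = 0b00010111
Split: l1_idx=0, l2_idx=2, offset=7
L1[0] = 1
L2[1][2] = 37
paddr = 37 * 8 + 7 = 303

Answer: 303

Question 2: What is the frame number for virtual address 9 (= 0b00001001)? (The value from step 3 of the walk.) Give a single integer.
vaddr = 9: l1_idx=0, l2_idx=1
L1[0] = 1; L2[1][1] = 65

Answer: 65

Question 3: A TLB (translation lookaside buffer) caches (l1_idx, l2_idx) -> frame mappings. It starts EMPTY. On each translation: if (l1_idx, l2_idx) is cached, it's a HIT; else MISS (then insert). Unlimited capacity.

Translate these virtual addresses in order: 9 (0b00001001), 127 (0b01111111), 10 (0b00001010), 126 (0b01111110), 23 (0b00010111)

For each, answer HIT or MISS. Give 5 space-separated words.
vaddr=9: (0,1) not in TLB -> MISS, insert
vaddr=127: (3,3) not in TLB -> MISS, insert
vaddr=10: (0,1) in TLB -> HIT
vaddr=126: (3,3) in TLB -> HIT
vaddr=23: (0,2) not in TLB -> MISS, insert

Answer: MISS MISS HIT HIT MISS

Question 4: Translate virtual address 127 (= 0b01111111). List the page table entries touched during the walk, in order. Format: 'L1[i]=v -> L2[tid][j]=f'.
Answer: L1[3]=0 -> L2[0][3]=13

Derivation:
vaddr = 127 = 0b01111111
Split: l1_idx=3, l2_idx=3, offset=7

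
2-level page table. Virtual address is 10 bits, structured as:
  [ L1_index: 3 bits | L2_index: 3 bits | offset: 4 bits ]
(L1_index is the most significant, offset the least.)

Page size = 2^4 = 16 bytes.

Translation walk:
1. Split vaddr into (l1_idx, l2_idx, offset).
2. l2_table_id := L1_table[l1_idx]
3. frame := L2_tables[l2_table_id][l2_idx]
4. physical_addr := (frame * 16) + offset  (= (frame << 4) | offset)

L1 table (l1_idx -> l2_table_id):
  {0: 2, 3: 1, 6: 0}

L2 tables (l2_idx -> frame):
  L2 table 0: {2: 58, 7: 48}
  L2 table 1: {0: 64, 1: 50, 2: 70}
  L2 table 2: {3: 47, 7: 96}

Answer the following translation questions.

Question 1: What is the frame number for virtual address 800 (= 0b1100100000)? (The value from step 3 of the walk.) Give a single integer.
Answer: 58

Derivation:
vaddr = 800: l1_idx=6, l2_idx=2
L1[6] = 0; L2[0][2] = 58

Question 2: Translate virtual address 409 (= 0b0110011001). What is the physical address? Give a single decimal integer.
Answer: 809

Derivation:
vaddr = 409 = 0b0110011001
Split: l1_idx=3, l2_idx=1, offset=9
L1[3] = 1
L2[1][1] = 50
paddr = 50 * 16 + 9 = 809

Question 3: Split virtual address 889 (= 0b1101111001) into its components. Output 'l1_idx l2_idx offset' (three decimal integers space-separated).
vaddr = 889 = 0b1101111001
  top 3 bits -> l1_idx = 6
  next 3 bits -> l2_idx = 7
  bottom 4 bits -> offset = 9

Answer: 6 7 9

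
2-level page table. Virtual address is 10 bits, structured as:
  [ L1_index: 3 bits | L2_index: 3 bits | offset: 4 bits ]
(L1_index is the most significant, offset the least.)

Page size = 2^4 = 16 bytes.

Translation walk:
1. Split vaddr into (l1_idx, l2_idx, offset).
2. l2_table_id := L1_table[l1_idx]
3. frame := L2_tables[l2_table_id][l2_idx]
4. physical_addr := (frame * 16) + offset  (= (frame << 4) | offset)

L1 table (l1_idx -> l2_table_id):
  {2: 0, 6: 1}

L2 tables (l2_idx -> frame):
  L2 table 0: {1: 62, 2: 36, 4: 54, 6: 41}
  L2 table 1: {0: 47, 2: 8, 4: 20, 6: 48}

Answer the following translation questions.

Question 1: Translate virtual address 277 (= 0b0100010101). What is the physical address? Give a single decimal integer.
vaddr = 277 = 0b0100010101
Split: l1_idx=2, l2_idx=1, offset=5
L1[2] = 0
L2[0][1] = 62
paddr = 62 * 16 + 5 = 997

Answer: 997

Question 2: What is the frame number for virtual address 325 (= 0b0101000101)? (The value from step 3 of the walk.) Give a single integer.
vaddr = 325: l1_idx=2, l2_idx=4
L1[2] = 0; L2[0][4] = 54

Answer: 54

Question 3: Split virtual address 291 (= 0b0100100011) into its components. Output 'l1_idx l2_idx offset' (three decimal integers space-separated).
vaddr = 291 = 0b0100100011
  top 3 bits -> l1_idx = 2
  next 3 bits -> l2_idx = 2
  bottom 4 bits -> offset = 3

Answer: 2 2 3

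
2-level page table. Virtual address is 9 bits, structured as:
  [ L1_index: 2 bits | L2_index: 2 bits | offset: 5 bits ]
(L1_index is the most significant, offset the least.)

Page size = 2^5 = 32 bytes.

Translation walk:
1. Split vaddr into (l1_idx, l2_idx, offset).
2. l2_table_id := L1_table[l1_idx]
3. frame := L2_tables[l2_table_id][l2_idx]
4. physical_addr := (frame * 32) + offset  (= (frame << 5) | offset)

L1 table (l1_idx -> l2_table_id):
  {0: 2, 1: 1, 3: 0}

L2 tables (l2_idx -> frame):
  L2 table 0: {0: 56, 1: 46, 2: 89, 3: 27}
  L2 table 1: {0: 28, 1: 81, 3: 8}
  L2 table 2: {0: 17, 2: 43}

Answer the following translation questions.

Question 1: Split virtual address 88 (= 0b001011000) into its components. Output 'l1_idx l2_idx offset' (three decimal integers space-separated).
Answer: 0 2 24

Derivation:
vaddr = 88 = 0b001011000
  top 2 bits -> l1_idx = 0
  next 2 bits -> l2_idx = 2
  bottom 5 bits -> offset = 24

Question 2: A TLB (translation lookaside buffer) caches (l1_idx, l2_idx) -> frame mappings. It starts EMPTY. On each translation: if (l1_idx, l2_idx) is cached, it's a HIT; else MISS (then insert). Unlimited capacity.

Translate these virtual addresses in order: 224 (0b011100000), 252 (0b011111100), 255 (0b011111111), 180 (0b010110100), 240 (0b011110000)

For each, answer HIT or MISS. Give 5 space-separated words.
Answer: MISS HIT HIT MISS HIT

Derivation:
vaddr=224: (1,3) not in TLB -> MISS, insert
vaddr=252: (1,3) in TLB -> HIT
vaddr=255: (1,3) in TLB -> HIT
vaddr=180: (1,1) not in TLB -> MISS, insert
vaddr=240: (1,3) in TLB -> HIT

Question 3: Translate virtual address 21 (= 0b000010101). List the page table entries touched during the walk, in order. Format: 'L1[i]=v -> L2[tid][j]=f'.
vaddr = 21 = 0b000010101
Split: l1_idx=0, l2_idx=0, offset=21

Answer: L1[0]=2 -> L2[2][0]=17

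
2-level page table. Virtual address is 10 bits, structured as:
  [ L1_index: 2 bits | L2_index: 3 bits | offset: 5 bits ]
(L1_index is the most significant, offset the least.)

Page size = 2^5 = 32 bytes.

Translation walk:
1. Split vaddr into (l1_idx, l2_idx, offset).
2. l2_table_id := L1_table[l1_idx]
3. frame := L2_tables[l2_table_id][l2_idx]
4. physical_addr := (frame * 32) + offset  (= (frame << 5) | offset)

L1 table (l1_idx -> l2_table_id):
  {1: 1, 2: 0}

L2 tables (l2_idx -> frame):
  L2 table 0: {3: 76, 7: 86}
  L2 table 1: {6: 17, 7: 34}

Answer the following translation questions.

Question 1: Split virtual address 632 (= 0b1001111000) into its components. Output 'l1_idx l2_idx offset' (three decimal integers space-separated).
vaddr = 632 = 0b1001111000
  top 2 bits -> l1_idx = 2
  next 3 bits -> l2_idx = 3
  bottom 5 bits -> offset = 24

Answer: 2 3 24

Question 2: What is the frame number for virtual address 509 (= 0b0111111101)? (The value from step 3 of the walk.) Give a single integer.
vaddr = 509: l1_idx=1, l2_idx=7
L1[1] = 1; L2[1][7] = 34

Answer: 34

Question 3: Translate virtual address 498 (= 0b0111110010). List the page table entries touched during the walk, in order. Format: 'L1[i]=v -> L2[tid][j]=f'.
vaddr = 498 = 0b0111110010
Split: l1_idx=1, l2_idx=7, offset=18

Answer: L1[1]=1 -> L2[1][7]=34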